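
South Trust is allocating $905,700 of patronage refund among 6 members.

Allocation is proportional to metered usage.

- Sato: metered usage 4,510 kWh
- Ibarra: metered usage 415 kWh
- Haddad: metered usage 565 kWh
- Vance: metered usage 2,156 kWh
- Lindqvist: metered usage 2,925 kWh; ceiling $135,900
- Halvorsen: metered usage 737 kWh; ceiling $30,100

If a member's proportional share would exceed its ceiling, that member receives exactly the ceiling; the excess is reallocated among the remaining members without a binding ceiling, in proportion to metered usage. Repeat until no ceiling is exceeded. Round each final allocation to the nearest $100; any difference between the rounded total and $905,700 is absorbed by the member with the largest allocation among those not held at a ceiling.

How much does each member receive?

Metered usage total: 11,308.
Unconstrained shares: Sato 361,222.76; Ibarra 33,238.90; Haddad 45,252.96; Vance 172,682.10; Lindqvist 234,274.19; Halvorsen 59,029.09.
Cap binds for Lindqvist ($135,900), Halvorsen ($30,100); remaining pool $739,700 reallocated over remaining metered usage 7,646.
Shares after redistribution: Sato 436,312.71 → $436,300; Ibarra 40,148.51 → $40,100; Haddad 54,660.02 → $54,700; Vance 208,578.76 → $208,600.

Sato: $436,300 | Ibarra: $40,100 | Haddad: $54,700 | Vance: $208,600 | Lindqvist: $135,900 | Halvorsen: $30,100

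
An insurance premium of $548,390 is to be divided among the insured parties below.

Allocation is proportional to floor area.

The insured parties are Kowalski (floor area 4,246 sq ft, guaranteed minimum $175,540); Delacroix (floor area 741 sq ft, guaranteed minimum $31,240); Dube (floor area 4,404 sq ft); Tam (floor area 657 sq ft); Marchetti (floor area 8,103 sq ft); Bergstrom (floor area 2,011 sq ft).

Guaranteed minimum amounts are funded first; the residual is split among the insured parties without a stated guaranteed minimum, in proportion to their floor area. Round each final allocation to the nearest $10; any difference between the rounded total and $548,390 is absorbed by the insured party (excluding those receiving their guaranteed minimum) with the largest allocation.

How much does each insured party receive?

Fund the minimums — Kowalski $175,540; Delacroix $31,240. Residual $341,610.
Residual split over remaining floor area 15,175: Dube 99,140.06 → $99,140; Tam 14,789.97 → $14,790; Marchetti 182,409.61 → $182,410; Bergstrom 45,270.36 → $45,270.

Kowalski: $175,540; Delacroix: $31,240; Dube: $99,140; Tam: $14,790; Marchetti: $182,410; Bergstrom: $45,270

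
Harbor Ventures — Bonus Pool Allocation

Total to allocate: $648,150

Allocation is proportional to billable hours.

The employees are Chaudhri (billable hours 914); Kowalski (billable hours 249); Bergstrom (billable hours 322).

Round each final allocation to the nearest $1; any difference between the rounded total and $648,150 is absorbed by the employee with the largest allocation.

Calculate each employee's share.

Sum of billable hours: 1,485.
Pro-rata amounts: Chaudhri 914/1,485 × $648,150 = 398,928.69; Kowalski 249/1,485 × $648,150 = 108,679.70; Bergstrom 322/1,485 × $648,150 = 140,541.62.
At nearest $1: Chaudhri $398,929; Kowalski $108,680; Bergstrom $140,542. Sum = $648,151.
Difference $648,150 − $648,151 = −$1 applied to largest allocation (Chaudhri): Chaudhri becomes $398,928.

Chaudhri: $398,928 · Kowalski: $108,680 · Bergstrom: $140,542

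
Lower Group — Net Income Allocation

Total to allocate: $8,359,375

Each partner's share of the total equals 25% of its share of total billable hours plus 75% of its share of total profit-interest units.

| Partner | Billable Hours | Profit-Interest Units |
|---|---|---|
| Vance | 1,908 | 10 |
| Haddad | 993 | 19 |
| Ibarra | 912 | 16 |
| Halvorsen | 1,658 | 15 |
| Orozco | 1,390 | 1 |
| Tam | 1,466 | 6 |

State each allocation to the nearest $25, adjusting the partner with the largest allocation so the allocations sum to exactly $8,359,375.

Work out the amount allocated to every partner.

Vance: $1,414,600; Haddad: $2,027,125; Ibarra: $1,726,100; Halvorsen: $1,819,750; Orozco: $442,425; Tam: $929,375

Billable hours total 8,327; profit-interest units total 67.
Composite weights (25% billable hours + 75% profit-interest units): Vance 0.1692; Haddad 0.2425; Ibarra 0.2065; Halvorsen 0.2177; Orozco 0.0529; Tam 0.1112.
Pro-rata amounts: Vance 1,414,605.49; Haddad 2,027,141.96; Ibarra 1,726,087.95; Halvorsen 1,819,737.96; Orozco 442,426.16; Tam 929,375.50.
At nearest $25: Vance $1,414,600; Haddad $2,027,150; Ibarra $1,726,100; Halvorsen $1,819,750; Orozco $442,425; Tam $929,375. Sum = $8,359,400.
Difference $8,359,375 − $8,359,400 = −$25 applied to largest allocation (Haddad): Haddad becomes $2,027,125.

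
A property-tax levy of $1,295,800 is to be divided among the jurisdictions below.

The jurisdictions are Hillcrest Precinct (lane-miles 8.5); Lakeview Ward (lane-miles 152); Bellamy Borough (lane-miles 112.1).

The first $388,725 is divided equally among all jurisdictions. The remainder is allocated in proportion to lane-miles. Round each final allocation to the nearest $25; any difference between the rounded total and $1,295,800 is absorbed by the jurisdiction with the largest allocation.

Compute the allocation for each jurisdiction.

Hillcrest Precinct: $157,850 | Lakeview Ward: $635,375 | Bellamy Borough: $502,575

Equal tier: $388,725 ÷ 3 = $129,575 apiece.
Remainder $907,075 by lane-miles (total 272.6): Hillcrest Precinct 28,283.70 → $28,275; Lakeview Ward 505,779.16 → $505,775; Bellamy Borough 373,012.13 → $373,000.
Rounding difference +$25 on remainder applied to Lakeview Ward.
Totals: Hillcrest Precinct $129,575 + $28,275 = $157,850; Lakeview Ward $129,575 + $505,800 = $635,375; Bellamy Borough $129,575 + $373,000 = $502,575.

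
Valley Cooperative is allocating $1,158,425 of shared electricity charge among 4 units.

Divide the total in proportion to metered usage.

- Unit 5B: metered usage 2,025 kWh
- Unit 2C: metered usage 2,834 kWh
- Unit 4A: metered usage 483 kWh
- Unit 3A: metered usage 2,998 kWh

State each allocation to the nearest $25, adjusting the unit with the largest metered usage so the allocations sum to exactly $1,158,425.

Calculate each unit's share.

Combined metered usage = 2,025 + 2,834 + 483 + 2,998 = 8,340.
Raw shares: Unit 5B 281,272.26; Unit 2C 393,642.26; Unit 4A 67,088.64; Unit 3A 416,421.84.
After rounding ($25): Unit 5B $281,275; Unit 2C $393,650; Unit 4A $67,100; Unit 3A $416,425. Sum = $1,158,450.
Difference $1,158,425 − $1,158,450 = −$25 applied to largest metered usage (Unit 3A): Unit 3A becomes $416,400.

Unit 5B: $281,275 · Unit 2C: $393,650 · Unit 4A: $67,100 · Unit 3A: $416,400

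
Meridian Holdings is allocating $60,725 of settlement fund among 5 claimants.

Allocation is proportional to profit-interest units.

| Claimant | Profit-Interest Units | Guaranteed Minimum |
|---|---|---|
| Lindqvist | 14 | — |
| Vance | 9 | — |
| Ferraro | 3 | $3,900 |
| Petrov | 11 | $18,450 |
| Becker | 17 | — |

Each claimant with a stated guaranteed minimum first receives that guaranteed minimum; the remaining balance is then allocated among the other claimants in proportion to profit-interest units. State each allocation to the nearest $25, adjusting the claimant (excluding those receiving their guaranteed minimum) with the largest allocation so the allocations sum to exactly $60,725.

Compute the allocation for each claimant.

Fund the minimums — Ferraro $3,900; Petrov $18,450. Residual $38,375.
Residual split over remaining profit-interest units 40: Lindqvist 13,431.25 → $13,425; Vance 8,634.38 → $8,625; Becker 16,309.38 → $16,300.
Rounding difference +$25 applied to Becker → $16,325.

Lindqvist: $13,425 | Vance: $8,625 | Ferraro: $3,900 | Petrov: $18,450 | Becker: $16,325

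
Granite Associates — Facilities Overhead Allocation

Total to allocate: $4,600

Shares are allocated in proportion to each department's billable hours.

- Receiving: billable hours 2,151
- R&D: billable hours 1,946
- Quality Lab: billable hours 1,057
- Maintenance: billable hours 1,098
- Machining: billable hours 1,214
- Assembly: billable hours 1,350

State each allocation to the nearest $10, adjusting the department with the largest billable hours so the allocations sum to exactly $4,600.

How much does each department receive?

Combined billable hours = 8,816.
Pro-rata amounts: Receiving 2,151/8,816 × $4,600 = 1,122.35; R&D 1,946/8,816 × $4,600 = 1,015.38; Quality Lab 1,057/8,816 × $4,600 = 551.52; Maintenance 1,098/8,816 × $4,600 = 572.91; Machining 1,214/8,816 × $4,600 = 633.44; Assembly 1,350/8,816 × $4,600 = 704.40.
After rounding ($10): Receiving $1,120; R&D $1,020; Quality Lab $550; Maintenance $570; Machining $630; Assembly $700. Sum = $4,590.
Difference $4,600 − $4,590 = +$10 applied to largest billable hours (Receiving): Receiving becomes $1,130.

Receiving: $1,130 | R&D: $1,020 | Quality Lab: $550 | Maintenance: $570 | Machining: $630 | Assembly: $700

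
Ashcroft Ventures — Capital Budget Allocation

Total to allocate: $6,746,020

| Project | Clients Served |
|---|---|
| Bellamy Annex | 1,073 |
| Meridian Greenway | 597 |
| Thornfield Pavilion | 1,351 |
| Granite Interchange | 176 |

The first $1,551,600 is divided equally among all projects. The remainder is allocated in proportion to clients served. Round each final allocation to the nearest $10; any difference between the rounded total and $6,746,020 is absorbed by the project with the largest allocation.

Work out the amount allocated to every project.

Bellamy Annex: $2,131,290 | Meridian Greenway: $1,357,890 | Thornfield Pavilion: $2,582,980 | Granite Interchange: $673,860

$1,551,600 shared equally gives $387,900 per project.
Remainder $5,194,420 by clients served (total 3,197): Bellamy Annex 1,743,388.38 → $1,743,390; Meridian Greenway 969,993.35 → $969,990; Thornfield Pavilion 2,195,077.08 → $2,195,080; Granite Interchange 285,961.19 → $285,960.
Totals: Bellamy Annex $387,900 + $1,743,390 = $2,131,290; Meridian Greenway $387,900 + $969,990 = $1,357,890; Thornfield Pavilion $387,900 + $2,195,080 = $2,582,980; Granite Interchange $387,900 + $285,960 = $673,860.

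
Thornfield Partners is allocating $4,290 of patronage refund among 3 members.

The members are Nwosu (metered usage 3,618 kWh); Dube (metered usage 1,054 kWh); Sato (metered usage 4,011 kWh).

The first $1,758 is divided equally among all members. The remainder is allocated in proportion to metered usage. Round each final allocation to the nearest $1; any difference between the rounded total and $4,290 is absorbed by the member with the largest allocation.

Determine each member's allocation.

First tranche $1,758 split equally: $586 each.
Remainder $2,532 by metered usage (total 8,683): Nwosu 1,055.02 → $1,055; Dube 307.35 → $307; Sato 1,169.62 → $1,170.
Totals: Nwosu $586 + $1,055 = $1,641; Dube $586 + $307 = $893; Sato $586 + $1,170 = $1,756.

Nwosu: $1,641 | Dube: $893 | Sato: $1,756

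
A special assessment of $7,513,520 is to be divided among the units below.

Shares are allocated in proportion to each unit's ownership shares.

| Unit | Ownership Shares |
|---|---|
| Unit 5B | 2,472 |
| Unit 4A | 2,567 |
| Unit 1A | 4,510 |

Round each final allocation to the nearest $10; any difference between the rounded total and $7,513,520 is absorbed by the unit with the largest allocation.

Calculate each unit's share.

Ownership shares total: 9,549.
Pro-rata amounts: Unit 5B 2,472/9,549 × $7,513,520 = 1,945,064.56; Unit 4A 2,567/9,549 × $7,513,520 = 2,019,814.20; Unit 1A 4,510/9,549 × $7,513,520 = 3,548,641.24.
After rounding ($10): Unit 5B $1,945,060; Unit 4A $2,019,810; Unit 1A $3,548,640. Sum = $7,513,510.
Difference $7,513,520 − $7,513,510 = +$10 applied to largest allocation (Unit 1A): Unit 1A becomes $3,548,650.

Unit 5B: $1,945,060 · Unit 4A: $2,019,810 · Unit 1A: $3,548,650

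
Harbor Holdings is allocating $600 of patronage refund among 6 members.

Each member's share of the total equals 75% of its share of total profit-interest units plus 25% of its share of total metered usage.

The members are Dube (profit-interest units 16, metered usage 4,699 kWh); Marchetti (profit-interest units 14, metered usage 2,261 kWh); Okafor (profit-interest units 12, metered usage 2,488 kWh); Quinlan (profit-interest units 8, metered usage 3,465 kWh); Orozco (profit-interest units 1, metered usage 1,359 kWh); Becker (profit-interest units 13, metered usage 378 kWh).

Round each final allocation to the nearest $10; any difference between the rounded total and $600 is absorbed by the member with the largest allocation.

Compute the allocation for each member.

Profit-interest units total 64; metered usage total 14,650.
Blended shares (75% profit-interest units + 25% metered usage): Dube 0.2677; Marchetti 0.2026; Okafor 0.1831; Quinlan 0.1529; Orozco 0.0349; Becker 0.1588.
Pro-rata amounts: Dube 160.61; Marchetti 121.59; Okafor 109.85; Quinlan 91.73; Orozco 20.95; Becker 95.28.
Rounded to nearest $10: Dube $160; Marchetti $120; Okafor $110; Quinlan $90; Orozco $20; Becker $100. Sum = $600.
Sum already equals the total — no adjustment.

Dube: $160; Marchetti: $120; Okafor: $110; Quinlan: $90; Orozco: $20; Becker: $100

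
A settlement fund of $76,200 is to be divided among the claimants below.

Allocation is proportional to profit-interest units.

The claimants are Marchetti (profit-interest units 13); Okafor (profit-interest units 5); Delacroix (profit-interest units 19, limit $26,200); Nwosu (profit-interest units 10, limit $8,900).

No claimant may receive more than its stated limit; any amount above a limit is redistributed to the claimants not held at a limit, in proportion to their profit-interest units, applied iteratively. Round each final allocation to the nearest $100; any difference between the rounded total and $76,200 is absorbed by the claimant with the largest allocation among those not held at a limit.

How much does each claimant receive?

Sum of profit-interest units: 47.
Proportional shares (ignoring caps): Marchetti 21,076.60; Okafor 8,106.38; Delacroix 30,804.26; Nwosu 16,212.77.
Cap binds for Delacroix ($26,200), Nwosu ($8,900); balance $41,100 reallocated over remaining profit-interest units 18.
Remaining shares: Marchetti 29,683.33 → $29,700; Okafor 11,416.67 → $11,400.

Marchetti: $29,700 · Okafor: $11,400 · Delacroix: $26,200 · Nwosu: $8,900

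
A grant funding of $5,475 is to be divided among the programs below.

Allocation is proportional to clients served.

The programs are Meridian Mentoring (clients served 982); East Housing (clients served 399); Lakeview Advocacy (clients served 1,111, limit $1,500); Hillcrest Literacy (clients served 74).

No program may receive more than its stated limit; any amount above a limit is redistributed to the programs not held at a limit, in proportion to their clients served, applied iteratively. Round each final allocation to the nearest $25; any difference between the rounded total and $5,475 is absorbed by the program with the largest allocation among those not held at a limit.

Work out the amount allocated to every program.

Meridian Mentoring: $2,675 | East Housing: $1,100 | Lakeview Advocacy: $1,500 | Hillcrest Literacy: $200

Clients served total: 2,566.
Proportional shares (ignoring caps): Meridian Mentoring 2,095.27; East Housing 851.33; Lakeview Advocacy 2,370.51; Hillcrest Literacy 157.89.
Held at cap: Lakeview Advocacy ($1,500); balance $3,975 reallocated over remaining clients served 1,455.
Redistributed shares: Meridian Mentoring 2,682.78 → $2,675; East Housing 1,090.05 → $1,100; Hillcrest Literacy 202.16 → $200.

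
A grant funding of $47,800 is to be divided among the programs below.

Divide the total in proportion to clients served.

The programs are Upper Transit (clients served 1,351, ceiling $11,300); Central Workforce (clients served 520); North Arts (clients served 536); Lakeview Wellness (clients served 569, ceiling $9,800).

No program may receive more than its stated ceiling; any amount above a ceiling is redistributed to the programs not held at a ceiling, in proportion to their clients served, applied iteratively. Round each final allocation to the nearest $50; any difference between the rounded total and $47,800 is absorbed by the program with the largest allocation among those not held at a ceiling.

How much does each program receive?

Sum of clients served: 2,976.
Proportional shares (ignoring caps): Upper Transit 21,699.53; Central Workforce 8,352.15; North Arts 8,609.14; Lakeview Wellness 9,139.18.
Cap binds for Upper Transit ($11,300); remaining pool $36,500 reallocated over remaining clients served 1,625.
Cap binds for Lakeview Wellness ($9,800); remaining pool $26,700 reallocated over remaining clients served 1,056.
Remaining shares: Central Workforce 13,147.73 → $13,150; North Arts 13,552.27 → $13,550.

Upper Transit: $11,300; Central Workforce: $13,150; North Arts: $13,550; Lakeview Wellness: $9,800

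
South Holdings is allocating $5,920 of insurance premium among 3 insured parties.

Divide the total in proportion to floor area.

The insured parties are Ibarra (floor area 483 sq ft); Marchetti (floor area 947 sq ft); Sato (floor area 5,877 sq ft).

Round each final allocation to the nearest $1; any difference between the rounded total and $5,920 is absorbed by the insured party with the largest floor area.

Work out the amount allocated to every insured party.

Total floor area = 483 + 947 + 5,877 = 7,307.
Unrounded shares: Ibarra 391.32; Marchetti 767.24; Sato 4,761.44.
At nearest $1: Ibarra $391; Marchetti $767; Sato $4,761. Sum = $5,919.
Difference $5,920 − $5,919 = +$1 applied to largest floor area (Sato): Sato becomes $4,762.

Ibarra: $391; Marchetti: $767; Sato: $4,762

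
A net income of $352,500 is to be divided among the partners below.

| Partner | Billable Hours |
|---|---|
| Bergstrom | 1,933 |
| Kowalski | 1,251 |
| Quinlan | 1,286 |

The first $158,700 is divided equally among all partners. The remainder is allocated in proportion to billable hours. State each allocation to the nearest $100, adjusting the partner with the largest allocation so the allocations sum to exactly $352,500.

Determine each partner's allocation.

Bergstrom: $136,700 · Kowalski: $107,100 · Quinlan: $108,700

$158,700 shared equally gives $52,900 per partner.
Remainder $193,800 by billable hours (total 4,470): Bergstrom 83,806.58 → $83,800; Kowalski 54,237.99 → $54,200; Quinlan 55,755.44 → $55,800.
Totals: Bergstrom $52,900 + $83,800 = $136,700; Kowalski $52,900 + $54,200 = $107,100; Quinlan $52,900 + $55,800 = $108,700.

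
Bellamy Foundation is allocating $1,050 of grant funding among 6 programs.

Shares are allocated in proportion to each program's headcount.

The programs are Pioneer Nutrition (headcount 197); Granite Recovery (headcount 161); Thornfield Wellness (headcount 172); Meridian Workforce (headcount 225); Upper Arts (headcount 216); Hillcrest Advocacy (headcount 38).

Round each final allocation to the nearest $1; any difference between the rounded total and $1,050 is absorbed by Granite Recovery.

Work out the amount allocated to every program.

Headcount total: 1,009.
Unrounded shares: Pioneer Nutrition 197/1,009 × $1,050 = 205.00; Granite Recovery 161/1,009 × $1,050 = 167.54; Thornfield Wellness 172/1,009 × $1,050 = 178.99; Meridian Workforce 225/1,009 × $1,050 = 234.14; Upper Arts 216/1,009 × $1,050 = 224.78; Hillcrest Advocacy 38/1,009 × $1,050 = 39.54.
After rounding ($1): Pioneer Nutrition $205; Granite Recovery $168; Thornfield Wellness $179; Meridian Workforce $234; Upper Arts $225; Hillcrest Advocacy $40. Sum = $1,051.
Difference $1,050 − $1,051 = −$1 applied to Granite Recovery: Granite Recovery becomes $167.

Pioneer Nutrition: $205 · Granite Recovery: $167 · Thornfield Wellness: $179 · Meridian Workforce: $234 · Upper Arts: $225 · Hillcrest Advocacy: $40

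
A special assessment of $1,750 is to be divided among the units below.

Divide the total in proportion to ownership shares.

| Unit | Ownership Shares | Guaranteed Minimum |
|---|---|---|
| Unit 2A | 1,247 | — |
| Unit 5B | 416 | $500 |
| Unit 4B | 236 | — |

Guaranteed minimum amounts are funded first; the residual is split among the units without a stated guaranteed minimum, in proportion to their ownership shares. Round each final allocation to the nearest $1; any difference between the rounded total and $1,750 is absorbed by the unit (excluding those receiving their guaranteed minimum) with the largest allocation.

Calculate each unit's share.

Unit 2A: $1,051 · Unit 5B: $500 · Unit 4B: $199

Minimums first: Unit 5B $500. Remaining pool $1,250.
Remaining pool split over remaining ownership shares 1,483: Unit 2A 1,051.08 → $1,051; Unit 4B 198.92 → $199.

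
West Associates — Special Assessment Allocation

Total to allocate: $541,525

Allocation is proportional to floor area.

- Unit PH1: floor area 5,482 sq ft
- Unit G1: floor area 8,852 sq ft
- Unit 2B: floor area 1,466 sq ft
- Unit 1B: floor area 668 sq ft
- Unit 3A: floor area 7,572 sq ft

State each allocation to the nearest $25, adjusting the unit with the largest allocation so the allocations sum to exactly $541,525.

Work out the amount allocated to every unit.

Total floor area = 24,040.
Unrounded shares: Unit PH1 5,482/24,040 × $541,525 = 123,487.52; Unit G1 8,852/24,040 × $541,525 = 199,400.14; Unit 2B 1,466/24,040 × $541,525 = 33,023.11; Unit 1B 668/24,040 × $541,525 = 15,047.37; Unit 3A 7,572/24,040 × $541,525 = 170,566.86.
At nearest $25: Unit PH1 $123,500; Unit G1 $199,400; Unit 2B $33,025; Unit 1B $15,050; Unit 3A $170,575. Sum = $541,550.
Difference $541,525 − $541,550 = −$25 applied to largest allocation (Unit G1): Unit G1 becomes $199,375.

Unit PH1: $123,500 · Unit G1: $199,375 · Unit 2B: $33,025 · Unit 1B: $15,050 · Unit 3A: $170,575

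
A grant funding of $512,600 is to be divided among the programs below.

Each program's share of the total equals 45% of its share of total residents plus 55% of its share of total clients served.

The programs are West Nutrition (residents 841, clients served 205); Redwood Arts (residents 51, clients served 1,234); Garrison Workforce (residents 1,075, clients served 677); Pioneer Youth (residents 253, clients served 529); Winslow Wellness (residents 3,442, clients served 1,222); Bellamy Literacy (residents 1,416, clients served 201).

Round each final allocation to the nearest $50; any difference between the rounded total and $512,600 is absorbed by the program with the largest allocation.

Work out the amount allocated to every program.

West Nutrition: $41,600; Redwood Arts: $87,200; Garrison Workforce: $81,950; Pioneer Youth: $44,900; Winslow Wellness: $196,850; Bellamy Literacy: $60,100

Residents total 7,078; clients served total 4,068.
Composite weights (45% residents + 55% clients served): West Nutrition 0.0812; Redwood Arts 0.1701; Garrison Workforce 0.1599; Pioneer Youth 0.0876; Winslow Wellness 0.3840; Bellamy Literacy 0.1172.
Unrounded shares: West Nutrition 41,615.34; Redwood Arts 87,183.61; Garrison Workforce 81,952.97; Pioneer Youth 44,907.19; Winslow Wellness 196,863.68; Bellamy Literacy 60,077.21.
After rounding ($50): West Nutrition $41,600; Redwood Arts $87,200; Garrison Workforce $81,950; Pioneer Youth $44,900; Winslow Wellness $196,850; Bellamy Literacy $60,100. Sum = $512,600.
No rounding difference to absorb.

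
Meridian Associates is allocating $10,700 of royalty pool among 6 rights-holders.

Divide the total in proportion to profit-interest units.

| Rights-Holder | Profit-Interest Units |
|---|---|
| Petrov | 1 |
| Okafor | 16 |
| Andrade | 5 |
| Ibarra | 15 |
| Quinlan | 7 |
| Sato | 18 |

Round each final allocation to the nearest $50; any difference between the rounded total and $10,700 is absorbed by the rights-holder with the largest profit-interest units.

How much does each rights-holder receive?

Petrov: $150; Okafor: $2,750; Andrade: $850; Ibarra: $2,600; Quinlan: $1,200; Sato: $3,150

Profit-interest units total: 1 + 16 + 5 + 15 + 7 + 18 = 62.
Unrounded shares: Petrov 172.58; Okafor 2,761.29; Andrade 862.90; Ibarra 2,588.71; Quinlan 1,208.06; Sato 3,106.45.
At nearest $50: Petrov $150; Okafor $2,750; Andrade $850; Ibarra $2,600; Quinlan $1,200; Sato $3,100. Sum = $10,650.
Difference $10,700 − $10,650 = +$50 applied to largest profit-interest units (Sato): Sato becomes $3,150.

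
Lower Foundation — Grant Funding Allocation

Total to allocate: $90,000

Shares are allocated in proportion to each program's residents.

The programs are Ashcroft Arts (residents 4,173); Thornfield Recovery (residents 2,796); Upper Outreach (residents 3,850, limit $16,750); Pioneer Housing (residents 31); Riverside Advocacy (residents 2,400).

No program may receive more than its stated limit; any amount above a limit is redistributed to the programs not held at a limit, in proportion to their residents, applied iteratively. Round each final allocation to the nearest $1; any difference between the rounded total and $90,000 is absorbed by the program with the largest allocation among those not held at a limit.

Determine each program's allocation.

Ashcroft Arts: $32,518 · Thornfield Recovery: $21,788 · Upper Outreach: $16,750 · Pioneer Housing: $242 · Riverside Advocacy: $18,702

Total residents = 13,250.
Unconstrained shares: Ashcroft Arts 28,344.91; Thornfield Recovery 18,991.70; Upper Outreach 26,150.94; Pioneer Housing 210.57; Riverside Advocacy 16,301.89.
Capped: Upper Outreach ($16,750); balance $73,250 reallocated over remaining residents 9,400.
Redistributed shares: Ashcroft Arts 32,518.32 → $32,518; Thornfield Recovery 21,787.98 → $21,788; Pioneer Housing 241.57 → $242; Riverside Advocacy 18,702.13 → $18,702.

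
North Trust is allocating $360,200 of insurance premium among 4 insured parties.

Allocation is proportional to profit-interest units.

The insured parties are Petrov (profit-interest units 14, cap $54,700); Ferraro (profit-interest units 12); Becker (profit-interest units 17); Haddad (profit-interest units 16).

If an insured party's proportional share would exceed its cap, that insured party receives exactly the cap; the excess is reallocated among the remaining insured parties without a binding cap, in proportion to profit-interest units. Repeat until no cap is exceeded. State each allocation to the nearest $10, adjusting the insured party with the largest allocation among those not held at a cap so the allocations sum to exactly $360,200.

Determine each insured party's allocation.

Profit-interest units total: 59.
Pro-rata shares before constraints: Petrov 85,471.19; Ferraro 73,261.02; Becker 103,786.44; Haddad 97,681.36.
Held at cap: Petrov ($54,700); remaining pool $305,500 reallocated over remaining profit-interest units 45.
Redistributed shares: Ferraro 81,466.67 → $81,470; Becker 115,411.11 → $115,410; Haddad 108,622.22 → $108,620.

Petrov: $54,700 | Ferraro: $81,470 | Becker: $115,410 | Haddad: $108,620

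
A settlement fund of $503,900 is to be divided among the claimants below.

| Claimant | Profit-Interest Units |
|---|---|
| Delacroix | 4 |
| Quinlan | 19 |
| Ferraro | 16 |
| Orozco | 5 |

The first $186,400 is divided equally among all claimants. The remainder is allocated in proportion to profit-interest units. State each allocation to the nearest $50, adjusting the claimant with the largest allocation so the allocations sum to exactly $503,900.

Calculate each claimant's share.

Delacroix: $75,450; Quinlan: $183,700; Ferraro: $162,050; Orozco: $82,700

Equal tier: $186,400 ÷ 4 = $46,600 apiece.
Remainder $317,500 by profit-interest units (total 44): Delacroix 28,863.64 → $28,850; Quinlan 137,102.27 → $137,100; Ferraro 115,454.55 → $115,450; Orozco 36,079.55 → $36,100.
Totals: Delacroix $46,600 + $28,850 = $75,450; Quinlan $46,600 + $137,100 = $183,700; Ferraro $46,600 + $115,450 = $162,050; Orozco $46,600 + $36,100 = $82,700.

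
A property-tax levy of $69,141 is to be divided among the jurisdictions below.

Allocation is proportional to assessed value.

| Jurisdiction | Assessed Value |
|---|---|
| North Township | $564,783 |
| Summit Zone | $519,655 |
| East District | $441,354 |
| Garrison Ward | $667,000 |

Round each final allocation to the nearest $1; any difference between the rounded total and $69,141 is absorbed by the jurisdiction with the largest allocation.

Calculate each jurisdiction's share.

Sum of assessed value: 2,192,792.
Raw shares: North Township 564,783/2,192,792 × $69,141 = 17,808.19; Summit Zone 519,655/2,192,792 × $69,141 = 16,385.26; East District 441,354/2,192,792 × $69,141 = 13,916.35; Garrison Ward 667,000/2,192,792 × $69,141 = 21,031.20.
After rounding ($1): North Township $17,808; Summit Zone $16,385; East District $13,916; Garrison Ward $21,031. Sum = $69,140.
Difference $69,141 − $69,140 = +$1 applied to largest allocation (Garrison Ward): Garrison Ward becomes $21,032.

North Township: $17,808; Summit Zone: $16,385; East District: $13,916; Garrison Ward: $21,032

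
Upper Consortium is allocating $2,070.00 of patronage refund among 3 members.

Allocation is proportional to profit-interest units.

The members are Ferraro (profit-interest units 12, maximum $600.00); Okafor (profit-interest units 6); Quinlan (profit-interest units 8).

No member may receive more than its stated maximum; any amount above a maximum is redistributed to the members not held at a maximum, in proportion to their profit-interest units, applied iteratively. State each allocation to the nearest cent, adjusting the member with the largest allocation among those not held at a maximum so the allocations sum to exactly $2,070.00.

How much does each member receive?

Total profit-interest units = 26.
Unconstrained shares: Ferraro 955.3846; Okafor 477.6923; Quinlan 636.9231.
Held at cap: Ferraro ($600.00); balance $1,470.00 reallocated over remaining profit-interest units 14.
Remaining shares: Okafor 630.0000 → $630.00; Quinlan 840.0000 → $840.00.

Ferraro: $600.00 · Okafor: $630.00 · Quinlan: $840.00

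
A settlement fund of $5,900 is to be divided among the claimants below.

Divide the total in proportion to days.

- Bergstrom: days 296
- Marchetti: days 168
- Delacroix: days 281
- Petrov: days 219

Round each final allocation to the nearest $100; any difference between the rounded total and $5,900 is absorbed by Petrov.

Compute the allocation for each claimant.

Bergstrom: $1,800 | Marchetti: $1,000 | Delacroix: $1,700 | Petrov: $1,400

Combined days = 964.
Proportional shares: Bergstrom 296/964 × $5,900 = 1,811.62; Marchetti 168/964 × $5,900 = 1,028.22; Delacroix 281/964 × $5,900 = 1,719.81; Petrov 219/964 × $5,900 = 1,340.35.
Rounded to nearest $100: Bergstrom $1,800; Marchetti $1,000; Delacroix $1,700; Petrov $1,300. Sum = $5,800.
Difference $5,900 − $5,800 = +$100 applied to Petrov: Petrov becomes $1,400.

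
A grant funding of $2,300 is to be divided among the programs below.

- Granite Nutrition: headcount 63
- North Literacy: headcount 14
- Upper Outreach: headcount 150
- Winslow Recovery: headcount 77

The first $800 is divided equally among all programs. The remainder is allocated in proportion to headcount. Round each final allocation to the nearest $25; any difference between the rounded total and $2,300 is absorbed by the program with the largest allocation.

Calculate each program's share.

$800 shared equally gives $200 per program.
Remainder $1,500 by headcount (total 304): Granite Nutrition 310.86 → $300; North Literacy 69.08 → $75; Upper Outreach 740.13 → $750; Winslow Recovery 379.93 → $375.
Totals: Granite Nutrition $200 + $300 = $500; North Literacy $200 + $75 = $275; Upper Outreach $200 + $750 = $950; Winslow Recovery $200 + $375 = $575.

Granite Nutrition: $500 | North Literacy: $275 | Upper Outreach: $950 | Winslow Recovery: $575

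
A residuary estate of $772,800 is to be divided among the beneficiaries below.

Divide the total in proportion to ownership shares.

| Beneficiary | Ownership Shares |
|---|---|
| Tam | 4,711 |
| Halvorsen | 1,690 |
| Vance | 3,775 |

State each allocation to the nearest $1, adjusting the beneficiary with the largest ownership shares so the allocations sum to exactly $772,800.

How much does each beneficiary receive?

Sum of ownership shares: 10,176.
Pro-rata amounts: Tam 4,711/10,176 × $772,800 = 357,769.34; Halvorsen 1,690/10,176 × $772,800 = 128,344.34; Vance 3,775/10,176 × $772,800 = 286,686.32.
After rounding ($1): Tam $357,769; Halvorsen $128,344; Vance $286,686. Sum = $772,799.
Difference $772,800 − $772,799 = +$1 applied to largest ownership shares (Tam): Tam becomes $357,770.

Tam: $357,770; Halvorsen: $128,344; Vance: $286,686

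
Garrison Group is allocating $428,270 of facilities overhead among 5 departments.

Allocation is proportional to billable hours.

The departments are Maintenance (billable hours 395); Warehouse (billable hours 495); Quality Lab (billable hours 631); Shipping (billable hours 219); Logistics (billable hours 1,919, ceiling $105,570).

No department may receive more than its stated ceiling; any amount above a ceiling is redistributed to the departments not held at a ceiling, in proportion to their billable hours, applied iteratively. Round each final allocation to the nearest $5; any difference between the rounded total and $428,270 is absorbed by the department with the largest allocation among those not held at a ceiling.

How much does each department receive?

Maintenance: $73,255 · Warehouse: $91,805 · Quality Lab: $117,025 · Shipping: $40,615 · Logistics: $105,570

Sum of billable hours: 3,659.
Unconstrained shares: Maintenance 46,233.03; Warehouse 57,937.59; Quality Lab 73,855.80; Shipping 25,633.00; Logistics 224,610.58.
Held at cap: Logistics ($105,570); remaining pool $322,700 reallocated over remaining billable hours 1,740.
Remaining shares: Maintenance 73,256.61 → $73,255; Warehouse 91,802.59 → $91,805; Quality Lab 117,025.11 → $117,025; Shipping 40,615.69 → $40,615.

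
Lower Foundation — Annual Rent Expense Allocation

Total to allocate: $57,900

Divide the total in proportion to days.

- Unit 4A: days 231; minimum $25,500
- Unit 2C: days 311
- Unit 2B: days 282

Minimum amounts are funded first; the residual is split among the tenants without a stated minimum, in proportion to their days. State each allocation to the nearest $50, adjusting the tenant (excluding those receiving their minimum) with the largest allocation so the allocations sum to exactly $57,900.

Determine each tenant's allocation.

Fund the minimums — Unit 4A $25,500. Balance $32,400.
Balance split over remaining days 593: Unit 2C 16,992.24 → $17,000; Unit 2B 15,407.76 → $15,400.

Unit 4A: $25,500 · Unit 2C: $17,000 · Unit 2B: $15,400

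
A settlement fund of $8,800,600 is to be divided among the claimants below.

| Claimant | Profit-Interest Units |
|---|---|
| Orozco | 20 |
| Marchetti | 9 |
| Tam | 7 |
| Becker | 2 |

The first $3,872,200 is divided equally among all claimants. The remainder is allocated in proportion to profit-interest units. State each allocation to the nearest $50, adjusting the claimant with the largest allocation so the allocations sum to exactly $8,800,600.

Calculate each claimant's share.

Equal tier: $3,872,200 ÷ 4 = $968,050 apiece.
Remainder $4,928,400 by profit-interest units (total 38): Orozco 2,593,894.74 → $2,593,900; Marchetti 1,167,252.63 → $1,167,250; Tam 907,863.16 → $907,850; Becker 259,389.47 → $259,400.
Totals: Orozco $968,050 + $2,593,900 = $3,561,950; Marchetti $968,050 + $1,167,250 = $2,135,300; Tam $968,050 + $907,850 = $1,875,900; Becker $968,050 + $259,400 = $1,227,450.

Orozco: $3,561,950; Marchetti: $2,135,300; Tam: $1,875,900; Becker: $1,227,450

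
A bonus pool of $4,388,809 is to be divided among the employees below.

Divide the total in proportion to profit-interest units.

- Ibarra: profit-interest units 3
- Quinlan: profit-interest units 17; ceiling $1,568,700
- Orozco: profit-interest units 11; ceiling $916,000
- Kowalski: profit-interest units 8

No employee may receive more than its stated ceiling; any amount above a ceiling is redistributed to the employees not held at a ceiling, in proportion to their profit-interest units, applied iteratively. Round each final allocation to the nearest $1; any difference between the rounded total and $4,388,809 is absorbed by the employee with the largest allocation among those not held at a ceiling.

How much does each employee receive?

Profit-interest units total: 39.
Pro-rata shares before constraints: Ibarra 337,600.69; Quinlan 1,913,070.59; Orozco 1,237,869.21; Kowalski 900,268.51.
Capped: Quinlan ($1,568,700), Orozco ($916,000); balance $1,904,109 reallocated over remaining profit-interest units 11.
Remaining shares: Ibarra 519,302.45 → $519,302; Kowalski 1,384,806.55 → $1,384,807.

Ibarra: $519,302 · Quinlan: $1,568,700 · Orozco: $916,000 · Kowalski: $1,384,807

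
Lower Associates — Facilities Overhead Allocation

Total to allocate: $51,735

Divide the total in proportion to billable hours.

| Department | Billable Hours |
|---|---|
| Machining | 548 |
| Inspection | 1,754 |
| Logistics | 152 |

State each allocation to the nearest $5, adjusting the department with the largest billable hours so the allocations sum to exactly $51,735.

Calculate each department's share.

Machining: $11,555 · Inspection: $36,975 · Logistics: $3,205

Sum of billable hours: 2,454.
Unrounded shares: Machining 548/2,454 × $51,735 = 11,552.89; Inspection 1,754/2,454 × $51,735 = 36,977.67; Logistics 152/2,454 × $51,735 = 3,204.45.
Rounded to nearest $5: Machining $11,555; Inspection $36,980; Logistics $3,205. Sum = $51,740.
Difference $51,735 − $51,740 = −$5 applied to largest billable hours (Inspection): Inspection becomes $36,975.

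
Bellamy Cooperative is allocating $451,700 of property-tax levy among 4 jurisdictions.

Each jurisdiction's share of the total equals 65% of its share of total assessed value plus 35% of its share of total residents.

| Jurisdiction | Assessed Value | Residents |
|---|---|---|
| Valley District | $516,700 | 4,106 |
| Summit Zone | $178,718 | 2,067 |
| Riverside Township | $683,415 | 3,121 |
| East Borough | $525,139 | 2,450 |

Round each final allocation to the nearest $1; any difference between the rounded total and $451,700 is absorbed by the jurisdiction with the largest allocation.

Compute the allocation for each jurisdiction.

Totals — assessed value 1,903,972, residents 11,744.
Combined weights (65% assessed value + 35% residents): Valley District 0.2988; Summit Zone 0.1226; Riverside Township 0.3263; East Borough 0.2523.
Proportional shares: Valley District 134,952.56; Summit Zone 55,384.96; Riverside Township 147,401.26; East Borough 113,961.22.
After rounding ($1): Valley District $134,953; Summit Zone $55,385; Riverside Township $147,401; East Borough $113,961. Sum = $451,700.
Rounded total matches; no reconciliation needed.

Valley District: $134,953 · Summit Zone: $55,385 · Riverside Township: $147,401 · East Borough: $113,961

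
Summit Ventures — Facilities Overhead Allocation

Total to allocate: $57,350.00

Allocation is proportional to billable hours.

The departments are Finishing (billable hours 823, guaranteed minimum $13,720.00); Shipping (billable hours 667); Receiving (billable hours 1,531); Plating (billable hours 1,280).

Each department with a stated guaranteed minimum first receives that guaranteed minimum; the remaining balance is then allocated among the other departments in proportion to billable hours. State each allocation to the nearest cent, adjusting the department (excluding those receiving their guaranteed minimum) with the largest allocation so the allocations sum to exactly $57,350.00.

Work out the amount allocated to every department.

Finishing: $13,720.00 | Shipping: $8,367.23 | Receiving: $19,205.73 | Plating: $16,057.04

Fund the minimums — Finishing $13,720.00. Remaining pool $43,630.00.
Remaining pool split over remaining billable hours 3,478: Shipping 8,367.2254 → $8,367.23; Receiving 19,205.7303 → $19,205.73; Plating 16,057.0443 → $16,057.04.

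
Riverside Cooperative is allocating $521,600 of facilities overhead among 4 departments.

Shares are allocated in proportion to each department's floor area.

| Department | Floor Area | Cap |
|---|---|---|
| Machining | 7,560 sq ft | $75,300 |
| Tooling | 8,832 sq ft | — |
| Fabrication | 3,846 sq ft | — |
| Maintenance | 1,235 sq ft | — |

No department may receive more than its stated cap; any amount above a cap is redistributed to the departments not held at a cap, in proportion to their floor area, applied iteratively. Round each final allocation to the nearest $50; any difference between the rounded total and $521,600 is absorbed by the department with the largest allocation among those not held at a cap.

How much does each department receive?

Machining: $75,300; Tooling: $283,350; Fabrication: $123,350; Maintenance: $39,600

Sum of floor area: 21,473.
Proportional shares (ignoring caps): Machining 183,639.73; Tooling 214,537.85; Fabrication 93,423.07; Maintenance 29,999.35.
Held at cap: Machining ($75,300); remaining pool $446,300 reallocated over remaining floor area 13,913.
Remaining shares: Tooling 283,312.13 → $283,300; Fabrication 123,371.65 → $123,350; Maintenance 39,616.22 → $39,600.
Rounding difference +$50 applied to Tooling → $283,350.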